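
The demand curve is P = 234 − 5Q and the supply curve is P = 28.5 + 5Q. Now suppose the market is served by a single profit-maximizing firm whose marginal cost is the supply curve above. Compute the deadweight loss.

234.61

Competitive equilibrium: 234 − 5Q = 28.5 + 5Q → Q* = 20.55, P* = 131.25.
Marginal revenue: MR = 234 − 10Q. Set MR = MC: 234 − 10Q = 28.5 + 5Q → Q_m = 13.7.
Price P_m = 234 − 5·13.7 = 165.5; MC(Q_m) = 28.5 + 5·13.7 = 97.
Competitive Q* = 20.55, so ΔQ = 6.85; wedge = 165.5 − 97 = 68.5.
Deadweight loss = ½ × 6.85 × 68.5 = 234.61.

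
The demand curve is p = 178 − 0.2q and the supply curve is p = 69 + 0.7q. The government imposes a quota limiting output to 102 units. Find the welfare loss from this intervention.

Competitive equilibrium: 178 − 0.2q = 69 + 0.7q → q* = 121.1111, p* = 153.7778.
At q = 102: demand price = 178 − 0.2·102 = 157.6; supply price = 69 + 0.7·102 = 140.4.
Δq = 121.1111 − 102 = 19.1111; wedge = 157.6 − 140.4 = 17.2.
Welfare loss = ½ × 19.1111 × 17.2 = 164.36.

164.36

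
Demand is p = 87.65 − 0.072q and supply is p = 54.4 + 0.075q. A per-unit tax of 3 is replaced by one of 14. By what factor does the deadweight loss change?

Competitive equilibrium: 87.65 − 0.072q = 54.4 + 0.075q → q* = 226.1905, p* = 71.3643.
For a per-unit tax t: Δq = t/0.147, so DWL = ½·t·(t/0.147) = t²/0.294.
At t = 3: DWL = 30.612. At t = 14: DWL = 666.667.
Ratio = (14/3)² = 21.778.

21.778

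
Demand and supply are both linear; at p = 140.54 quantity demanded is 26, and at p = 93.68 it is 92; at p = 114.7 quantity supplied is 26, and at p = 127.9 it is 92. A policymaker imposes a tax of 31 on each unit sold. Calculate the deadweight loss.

Demand slope = (93.68 − 140.54)/(92 − 26) = −0.71, so p = 159 − 0.71q.
Supply slope = (127.9 − 114.7)/(92 − 26) = 0.2, so p = 109.5 + 0.2q.
Competitive equilibrium: 159 − 0.71q = 109.5 + 0.2q → q* = 54.3956, p* = 120.3791.
With the tax, the buyer price exceeds the seller price by 31: (159 − 0.71q) − (109.5 + 0.2q) = 31 → q' = 20.3297.
Δq = 54.3956 − 20.3297 = 34.0659; the wedge equals the tax, 31.
Welfare loss = ½ × 34.0659 × 31 = 528.02.

528.02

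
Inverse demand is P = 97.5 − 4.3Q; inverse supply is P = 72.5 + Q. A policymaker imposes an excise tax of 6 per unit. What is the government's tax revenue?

Competitive equilibrium: 97.5 − 4.3Q = 72.5 + Q → Q* = 4.717, P* = 77.217.
With the tax, the buyer price exceeds the seller price by 6: (97.5 − 4.3Q) − (72.5 + Q) = 6 → Q' = 3.5849.
Tax revenue = 6 × 3.5849 = 21.51.

21.51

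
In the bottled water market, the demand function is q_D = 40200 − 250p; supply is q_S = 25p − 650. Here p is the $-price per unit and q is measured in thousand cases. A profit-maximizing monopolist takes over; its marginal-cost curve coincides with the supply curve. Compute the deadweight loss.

In inverse form: demand p = 160.8 − 0.004q, supply p = 26 + 0.04q.
Competitive equilibrium: 160.8 − 0.004q = 26 + 0.04q → q* = 3063.63636, p* = 148.54545.
Marginal revenue: MR = 160.8 − 0.008q. Set MR = MC: 160.8 − 0.008q = 26 + 0.04q → q_m = 2808.33333.
Price p_m = 160.8 − 0.004·2808.33333 = 149.56667; MC(q_m) = 26 + 0.04·2808.33333 = 138.33333.
Competitive q* = 3063.63636, so Δq = 255.30303; wedge = 149.56667 − 138.33333 = 11.23334.
Deadweight loss = ½ × 255.30303 × 11.23334 = $1433.95 thousand.

$1433.95 thousand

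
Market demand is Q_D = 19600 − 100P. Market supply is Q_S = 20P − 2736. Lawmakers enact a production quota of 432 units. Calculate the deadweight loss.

In inverse form: demand P = 196 − 0.01Q, supply P = 136.8 + 0.05Q.
Competitive equilibrium: 196 − 0.01Q = 136.8 + 0.05Q → Q* = 986.6667, P* = 186.1333.
At Q = 432: demand price = 196 − 0.01·432 = 191.68; supply price = 136.8 + 0.05·432 = 158.4.
ΔQ = 986.6667 − 432 = 554.6667; wedge = 191.68 − 158.4 = 33.28.
Deadweight loss = ½ × 554.6667 × 33.28 = 9229.65.

9229.65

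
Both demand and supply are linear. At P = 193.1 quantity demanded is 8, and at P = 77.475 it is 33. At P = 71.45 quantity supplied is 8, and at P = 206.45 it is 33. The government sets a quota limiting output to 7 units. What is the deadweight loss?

864.75

Demand slope = (77.475 − 193.1)/(33 − 8) = −4.625, so P = 230.1 − 4.625Q.
Supply slope = (206.45 − 71.45)/(33 − 8) = 5.4, so P = 28.25 + 5.4Q.
Competitive equilibrium: 230.1 − 4.625Q = 28.25 + 5.4Q → Q* = 20.13466, P* = 136.97718.
At Q = 7: demand price = 230.1 − 4.625·7 = 197.725; supply price = 28.25 + 5.4·7 = 66.05.
ΔQ = 20.13466 − 7 = 13.13466; wedge = 197.725 − 66.05 = 131.675.
The triangle = ½ × 13.13466 × 131.675 = 864.75.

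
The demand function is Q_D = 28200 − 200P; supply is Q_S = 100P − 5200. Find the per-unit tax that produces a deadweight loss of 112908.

In inverse form: demand P = 141 − 0.005Q, supply P = 52 + 0.01Q.
Competitive equilibrium: 141 − 0.005Q = 52 + 0.01Q → Q* = 5933.3333, P* = 111.3333.
A tax t gives ΔQ = t/0.015 and wedge t, so DWL = t²/0.03.
t²/0.03 = 112908 → t² = 3387.24 → t = 58.2.

58.2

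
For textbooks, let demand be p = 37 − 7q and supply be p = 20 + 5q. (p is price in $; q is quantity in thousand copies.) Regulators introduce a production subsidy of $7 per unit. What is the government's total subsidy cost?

$14 thousand

Competitive equilibrium: 37 − 7q = 20 + 5q → q* = 1.4167, p* = 27.0833.
The subsidy lowers effective supply by 7: p = 13 + 5q.
New quantity: 37 − 7q = 13 + 5q → q' = 2.
Total subsidy cost = 7 × 2 = $14 thousand.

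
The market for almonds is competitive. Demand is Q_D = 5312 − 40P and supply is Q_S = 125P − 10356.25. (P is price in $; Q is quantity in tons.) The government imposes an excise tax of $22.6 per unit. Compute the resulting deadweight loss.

In inverse form: demand P = 132.8 − 0.025Q, supply P = 82.85 + 0.008Q.
Competitive equilibrium: 132.8 − 0.025Q = 82.85 + 0.008Q → Q* = 1513.6364, P* = 94.9591.
With the tax, the buyer price exceeds the seller price by 22.6: (132.8 − 0.025Q) − (82.85 + 0.008Q) = 22.6 → Q' = 828.7879.
ΔQ = 1513.6364 − 828.7879 = 684.8485; the wedge equals the tax, 22.6.
The triangle = ½ × 684.8485 × 22.6 = $7738.79.

$7738.79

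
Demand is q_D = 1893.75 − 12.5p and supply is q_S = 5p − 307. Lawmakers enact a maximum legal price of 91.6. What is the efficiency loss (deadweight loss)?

4083.49

In inverse form: demand p = 151.5 − 0.08q, supply p = 61.4 + 0.2q.
Competitive equilibrium: 151.5 − 0.08q = 61.4 + 0.2q → q* = 321.7857, p* = 125.7571.
At the ceiling p = 91.6, quantity supplied = (91.6 − 61.4)/0.2 = 151.
Willingness to pay at q' = 151: 151.5 − 0.08·151 = 139.42.
Δq = 321.7857 − 151 = 170.7857; wedge = 139.42 − 91.6 = 47.82.
The triangle = ½ × 170.7857 × 47.82 = 4083.49.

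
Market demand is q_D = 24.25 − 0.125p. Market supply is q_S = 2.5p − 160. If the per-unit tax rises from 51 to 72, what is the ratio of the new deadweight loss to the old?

1.993

In inverse form: demand p = 194 − 8q, supply p = 64 + 0.4q.
Competitive equilibrium: 194 − 8q = 64 + 0.4q → q* = 15.4762, p* = 70.1905.
For a per-unit tax t: Δq = t/8.4, so DWL = ½·t·(t/8.4) = t²/16.8.
At t = 51: DWL = 154.821. At t = 72: DWL = 308.571.
Ratio = (72/51)² = 1.993.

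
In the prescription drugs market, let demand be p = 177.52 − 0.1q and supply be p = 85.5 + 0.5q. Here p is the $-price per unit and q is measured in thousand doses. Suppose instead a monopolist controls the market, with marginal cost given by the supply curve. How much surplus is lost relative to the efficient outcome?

Competitive equilibrium: 177.52 − 0.1q = 85.5 + 0.5q → q* = 153.3667, p* = 162.1833.
Marginal revenue: MR = 177.52 − 0.2q. Set MR = MC: 177.52 − 0.2q = 85.5 + 0.5q → q_m = 131.4571.
Price p_m = 177.52 − 0.1·131.4571 = 164.3743; MC(q_m) = 85.5 + 0.5·131.4571 = 151.2286.
Competitive q* = 153.3667, so Δq = 21.9096; wedge = 164.3743 − 151.2286 = 13.1457.
The triangle = ½ × 21.9096 × 13.1457 = $144.01 thousand.

$144.01 thousand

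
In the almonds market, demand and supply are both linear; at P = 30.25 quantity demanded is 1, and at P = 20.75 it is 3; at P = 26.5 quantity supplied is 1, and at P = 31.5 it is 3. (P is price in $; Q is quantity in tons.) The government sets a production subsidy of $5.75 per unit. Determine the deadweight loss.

Demand slope = (20.75 − 30.25)/(3 − 1) = −4.75, so P = 35 − 4.75Q.
Supply slope = (31.5 − 26.5)/(3 − 1) = 2.5, so P = 24 + 2.5Q.
Competitive equilibrium: 35 − 4.75Q = 24 + 2.5Q → Q* = 1.5172, P* = 27.7931.
The subsidy lowers effective supply by 5.75: P = 18.25 + 2.5Q.
New quantity: 35 − 4.75Q = 18.25 + 2.5Q → Q' = 2.3103.
Overproduction ΔQ = 2.3103 − 1.5172 = 0.7931; wedge = subsidy = 5.75.
Welfare loss = ½ × 0.7931 × 5.75 = $2.28.

$2.28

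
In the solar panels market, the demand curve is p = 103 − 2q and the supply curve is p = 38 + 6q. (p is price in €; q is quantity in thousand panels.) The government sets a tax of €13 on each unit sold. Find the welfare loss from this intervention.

Competitive equilibrium: 103 − 2q = 38 + 6q → q* = 8.125, p* = 86.75.
With the tax, the buyer price exceeds the seller price by 13: (103 − 2q) − (38 + 6q) = 13 → q' = 6.5.
Δq = 8.125 − 6.5 = 1.625; the wedge equals the tax, 13.
The triangle = ½ × 1.625 × 13 = €10.56 thousand.

€10.56 thousand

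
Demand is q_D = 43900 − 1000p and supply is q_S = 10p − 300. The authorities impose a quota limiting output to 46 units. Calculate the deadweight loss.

423.94

In inverse form: demand p = 43.9 − 0.001q, supply p = 30 + 0.1q.
Competitive equilibrium: 43.9 − 0.001q = 30 + 0.1q → q* = 137.6238, p* = 43.7624.
At q = 46: demand price = 43.9 − 0.001·46 = 43.854; supply price = 30 + 0.1·46 = 34.6.
Δq = 137.6238 − 46 = 91.6238; wedge = 43.854 − 34.6 = 9.254.
Welfare loss = ½ × 91.6238 × 9.254 = 423.94.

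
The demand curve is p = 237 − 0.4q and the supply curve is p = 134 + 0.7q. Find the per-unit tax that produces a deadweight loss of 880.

44

Competitive equilibrium: 237 − 0.4q = 134 + 0.7q → q* = 93.6364, p* = 199.5455.
A tax t gives Δq = t/1.1 and wedge t, so DWL = t²/2.2.
t²/2.2 = 880 → t² = 1936 → t = 44.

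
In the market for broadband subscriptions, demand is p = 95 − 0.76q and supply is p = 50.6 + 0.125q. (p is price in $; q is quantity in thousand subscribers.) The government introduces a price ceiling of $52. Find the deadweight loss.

$671.99 thousand

Competitive equilibrium: 95 − 0.76q = 50.6 + 0.125q → q* = 50.1695, p* = 56.8712.
At the ceiling p = 52, quantity supplied = (52 − 50.6)/0.125 = 11.2.
Willingness to pay at q' = 11.2: 95 − 0.76·11.2 = 86.488.
Δq = 50.1695 − 11.2 = 38.9695; wedge = 86.488 − 52 = 34.488.
DWL = ½ × 38.9695 × 34.488 = $671.99 thousand.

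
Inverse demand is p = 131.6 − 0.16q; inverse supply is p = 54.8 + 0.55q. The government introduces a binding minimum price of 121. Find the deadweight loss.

623.81

Competitive equilibrium: 131.6 − 0.16q = 54.8 + 0.55q → q* = 108.169, p* = 114.293.
At the floor p = 121, quantity demanded = (131.6 − 121)/0.16 = 66.25.
Sellers' marginal cost at q' = 66.25: 54.8 + 0.55·66.25 = 91.2375.
Δq = 108.169 − 66.25 = 41.919; wedge = 121 − 91.2375 = 29.7625.
The triangle = ½ × 41.919 × 29.7625 = 623.81.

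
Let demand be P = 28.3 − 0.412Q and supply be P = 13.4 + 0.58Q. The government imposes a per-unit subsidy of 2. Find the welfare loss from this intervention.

2.02

Competitive equilibrium: 28.3 − 0.412Q = 13.4 + 0.58Q → Q* = 15.0202, P* = 22.1117.
The subsidy lowers effective supply by 2: P = 11.4 + 0.58Q.
New quantity: 28.3 − 0.412Q = 11.4 + 0.58Q → Q' = 17.0363.
Overproduction ΔQ = 17.0363 − 15.0202 = 2.0161; wedge = subsidy = 2.
DWL = ½ × 2.0161 × 2 = 2.02.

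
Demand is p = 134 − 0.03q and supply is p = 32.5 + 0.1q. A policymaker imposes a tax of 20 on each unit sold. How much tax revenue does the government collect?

12538.46

Competitive equilibrium: 134 − 0.03q = 32.5 + 0.1q → q* = 780.7692, p* = 110.5769.
With the tax, the buyer price exceeds the seller price by 20: (134 − 0.03q) − (32.5 + 0.1q) = 20 → q' = 626.9231.
Tax revenue = 20 × 626.9231 = 12538.46.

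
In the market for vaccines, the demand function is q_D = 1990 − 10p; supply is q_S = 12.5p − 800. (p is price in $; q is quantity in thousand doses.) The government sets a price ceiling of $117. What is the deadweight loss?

In inverse form: demand p = 199 − 0.1q, supply p = 64 + 0.08q.
Competitive equilibrium: 199 − 0.1q = 64 + 0.08q → q* = 750, p* = 124.
At the ceiling p = 117, quantity supplied = (117 − 64)/0.08 = 662.5.
Willingness to pay at q' = 662.5: 199 − 0.1·662.5 = 132.75.
Δq = 750 − 662.5 = 87.5; wedge = 132.75 − 117 = 15.75.
DWL = ½ × 87.5 × 15.75 = $689.06 thousand.

$689.06 thousand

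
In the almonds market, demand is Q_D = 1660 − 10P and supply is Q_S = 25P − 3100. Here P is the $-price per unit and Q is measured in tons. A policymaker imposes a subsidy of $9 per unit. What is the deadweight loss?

In inverse form: demand P = 166 − 0.1Q, supply P = 124 + 0.04Q.
Competitive equilibrium: 166 − 0.1Q = 124 + 0.04Q → Q* = 300, P* = 136.
The subsidy lowers effective supply by 9: P = 115 + 0.04Q.
New quantity: 166 − 0.1Q = 115 + 0.04Q → Q' = 364.2857.
Overproduction ΔQ = 364.2857 − 300 = 64.2857; wedge = subsidy = 9.
Deadweight loss = ½ × 64.2857 × 9 = $289.29.

$289.29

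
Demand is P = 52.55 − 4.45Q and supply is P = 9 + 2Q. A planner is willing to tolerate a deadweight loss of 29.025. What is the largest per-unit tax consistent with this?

19.35

Competitive equilibrium: 52.55 − 4.45Q = 9 + 2Q → Q* = 6.7519, P* = 22.5039.
A tax t gives ΔQ = t/6.45 and wedge t, so DWL = t²/12.9.
t²/12.9 = 29.025 → t² = 374.4225 → t = 19.35.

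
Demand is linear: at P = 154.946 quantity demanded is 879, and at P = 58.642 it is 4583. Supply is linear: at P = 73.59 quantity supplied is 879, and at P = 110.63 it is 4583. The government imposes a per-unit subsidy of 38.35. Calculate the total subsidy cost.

Demand slope = (58.642 − 154.946)/(4583 − 879) = −0.026, so P = 177.8 − 0.026Q.
Supply slope = (110.63 − 73.59)/(4583 − 879) = 0.01, so P = 64.8 + 0.01Q.
Competitive equilibrium: 177.8 − 0.026Q = 64.8 + 0.01Q → Q* = 3138.8889, P* = 96.1889.
The subsidy lowers effective supply by 38.35: P = 26.45 + 0.01Q.
New quantity: 177.8 − 0.026Q = 26.45 + 0.01Q → Q' = 4204.1667.
Total subsidy cost = 38.35 × 4204.1667 = 161229.79.

161229.79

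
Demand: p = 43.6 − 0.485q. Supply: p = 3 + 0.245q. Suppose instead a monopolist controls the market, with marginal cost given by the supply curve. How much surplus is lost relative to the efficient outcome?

179.90

Competitive equilibrium: 43.6 − 0.485q = 3 + 0.245q → q* = 55.6164, p* = 16.626.
Marginal revenue: MR = 43.6 − 0.97q. Set MR = MC: 43.6 − 0.97q = 3 + 0.245q → q_m = 33.4156.
Price p_m = 43.6 − 0.485·33.4156 = 27.3934; MC(q_m) = 3 + 0.245·33.4156 = 11.1868.
Competitive q* = 55.6164, so Δq = 22.2008; wedge = 27.3934 − 11.1868 = 16.2066.
DWL = ½ × 22.2008 × 16.2066 = 179.90.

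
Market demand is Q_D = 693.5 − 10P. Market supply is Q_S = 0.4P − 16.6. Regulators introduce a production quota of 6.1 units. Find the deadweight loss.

In inverse form: demand P = 69.35 − 0.1Q, supply P = 41.5 + 2.5Q.
Competitive equilibrium: 69.35 − 0.1Q = 41.5 + 2.5Q → Q* = 10.7115, P* = 68.2788.
At Q = 6.1: demand price = 69.35 − 0.1·6.1 = 68.74; supply price = 41.5 + 2.5·6.1 = 56.75.
ΔQ = 10.7115 − 6.1 = 4.6115; wedge = 68.74 − 56.75 = 11.99.
The triangle = ½ × 4.6115 × 11.99 = 27.65.

27.65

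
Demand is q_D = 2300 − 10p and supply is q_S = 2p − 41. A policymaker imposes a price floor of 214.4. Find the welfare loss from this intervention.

In inverse form: demand p = 230 − 0.1q, supply p = 20.5 + 0.5q.
Competitive equilibrium: 230 − 0.1q = 20.5 + 0.5q → q* = 349.1667, p* = 195.0833.
At the floor p = 214.4, quantity demanded = (230 − 214.4)/0.1 = 156.
Sellers' marginal cost at q' = 156: 20.5 + 0.5·156 = 98.5.
Δq = 349.1667 − 156 = 193.1667; wedge = 214.4 − 98.5 = 115.9.
Deadweight loss = ½ × 193.1667 × 115.9 = 11194.01.

11194.01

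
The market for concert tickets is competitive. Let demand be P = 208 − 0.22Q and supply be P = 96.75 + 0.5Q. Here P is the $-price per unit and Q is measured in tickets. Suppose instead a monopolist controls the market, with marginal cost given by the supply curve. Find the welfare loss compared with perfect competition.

Competitive equilibrium: 208 − 0.22Q = 96.75 + 0.5Q → Q* = 154.5139, P* = 174.0069.
Marginal revenue: MR = 208 − 0.44Q. Set MR = MC: 208 − 0.44Q = 96.75 + 0.5Q → Q_m = 118.3511.
Price P_m = 208 − 0.22·118.3511 = 181.9628; MC(Q_m) = 96.75 + 0.5·118.3511 = 155.9256.
Competitive Q* = 154.5139, so ΔQ = 36.1628; wedge = 181.9628 − 155.9256 = 26.0372.
DWL = ½ × 36.1628 × 26.0372 = $470.79.

$470.79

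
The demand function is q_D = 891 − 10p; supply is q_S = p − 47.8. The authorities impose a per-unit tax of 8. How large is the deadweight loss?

In inverse form: demand p = 89.1 − 0.1q, supply p = 47.8 + q.
Competitive equilibrium: 89.1 − 0.1q = 47.8 + q → q* = 37.5455, p* = 85.3455.
With the tax, the buyer price exceeds the seller price by 8: (89.1 − 0.1q) − (47.8 + q) = 8 → q' = 30.2727.
Δq = 37.5455 − 30.2727 = 7.2728; the wedge equals the tax, 8.
Deadweight loss = ½ × 7.2728 × 8 = 29.09.

29.09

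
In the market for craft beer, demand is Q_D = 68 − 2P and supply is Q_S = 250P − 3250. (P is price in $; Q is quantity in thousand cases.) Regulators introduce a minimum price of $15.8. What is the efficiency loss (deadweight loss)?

In inverse form: demand P = 34 − 0.5Q, supply P = 13 + 0.004Q.
Competitive equilibrium: 34 − 0.5Q = 13 + 0.004Q → Q* = 41.6667, P* = 13.1667.
At the floor P = 15.8, quantity demanded = (34 − 15.8)/0.5 = 36.4.
Sellers' marginal cost at Q' = 36.4: 13 + 0.004·36.4 = 13.1456.
ΔQ = 41.6667 − 36.4 = 5.2667; wedge = 15.8 − 13.1456 = 2.6544.
DWL = ½ × 5.2667 × 2.6544 = $6.99 thousand.

$6.99 thousand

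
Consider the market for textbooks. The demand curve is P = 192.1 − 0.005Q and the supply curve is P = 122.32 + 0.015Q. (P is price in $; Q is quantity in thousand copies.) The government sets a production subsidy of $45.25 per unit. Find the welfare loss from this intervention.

Competitive equilibrium: 192.1 − 0.005Q = 122.32 + 0.015Q → Q* = 3489, P* = 174.655.
The subsidy lowers effective supply by 45.25: P = 77.07 + 0.015Q.
New quantity: 192.1 − 0.005Q = 77.07 + 0.015Q → Q' = 5751.5.
Overproduction ΔQ = 5751.5 − 3489 = 2262.5; wedge = subsidy = 45.25.
Deadweight loss = ½ × 2262.5 × 45.25 = $51189.06 thousand.

$51189.06 thousand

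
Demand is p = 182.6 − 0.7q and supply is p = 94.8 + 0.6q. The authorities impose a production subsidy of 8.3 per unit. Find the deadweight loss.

Competitive equilibrium: 182.6 − 0.7q = 94.8 + 0.6q → q* = 67.5385, p* = 135.3231.
The subsidy lowers effective supply by 8.3: p = 86.5 + 0.6q.
New quantity: 182.6 − 0.7q = 86.5 + 0.6q → q' = 73.9231.
Overproduction Δq = 73.9231 − 67.5385 = 6.3846; wedge = subsidy = 8.3.
Deadweight loss = ½ × 6.3846 × 8.3 = 26.50.

26.50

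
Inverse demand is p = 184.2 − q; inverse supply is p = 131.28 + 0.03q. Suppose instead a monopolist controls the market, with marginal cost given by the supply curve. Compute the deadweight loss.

329.90

Competitive equilibrium: 184.2 − q = 131.28 + 0.03q → q* = 51.3786, p* = 132.8214.
Marginal revenue: MR = 184.2 − 2q. Set MR = MC: 184.2 − 2q = 131.28 + 0.03q → q_m = 26.069.
Price p_m = 184.2 − 1·26.069 = 158.131; MC(q_m) = 131.28 + 0.03·26.069 = 132.0621.
Competitive q* = 51.3786, so Δq = 25.3096; wedge = 158.131 − 132.0621 = 26.0689.
The triangle = ½ × 25.3096 × 26.0689 = 329.90.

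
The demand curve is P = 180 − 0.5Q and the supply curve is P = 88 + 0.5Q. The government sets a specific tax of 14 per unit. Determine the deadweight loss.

98

Competitive equilibrium: 180 − 0.5Q = 88 + 0.5Q → Q* = 92, P* = 134.
With the tax, the buyer price exceeds the seller price by 14: (180 − 0.5Q) − (88 + 0.5Q) = 14 → Q' = 78.
ΔQ = 92 − 78 = 14; the wedge equals the tax, 14.
DWL = ½ × 14 × 14 = 98.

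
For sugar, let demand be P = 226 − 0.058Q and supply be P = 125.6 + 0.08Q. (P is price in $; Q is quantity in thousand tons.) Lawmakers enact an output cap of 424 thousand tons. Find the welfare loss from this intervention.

$6357.26 thousand

Competitive equilibrium: 226 − 0.058Q = 125.6 + 0.08Q → Q* = 727.5362, P* = 183.8029.
At Q = 424: demand price = 226 − 0.058·424 = 201.408; supply price = 125.6 + 0.08·424 = 159.52.
ΔQ = 727.5362 − 424 = 303.5362; wedge = 201.408 − 159.52 = 41.888.
Deadweight loss = ½ × 303.5362 × 41.888 = $6357.26 thousand.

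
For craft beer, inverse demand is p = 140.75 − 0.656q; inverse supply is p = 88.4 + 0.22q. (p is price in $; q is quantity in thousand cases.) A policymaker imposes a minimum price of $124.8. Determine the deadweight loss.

$550.32 thousand

Competitive equilibrium: 140.75 − 0.656q = 88.4 + 0.22q → q* = 59.7603, p* = 101.5473.
At the floor p = 124.8, quantity demanded = (140.75 − 124.8)/0.656 = 24.314.
Sellers' marginal cost at q' = 24.314: 88.4 + 0.22·24.314 = 93.7491.
Δq = 59.7603 − 24.314 = 35.4463; wedge = 124.8 − 93.7491 = 31.0509.
Welfare loss = ½ × 35.4463 × 31.0509 = $550.32 thousand.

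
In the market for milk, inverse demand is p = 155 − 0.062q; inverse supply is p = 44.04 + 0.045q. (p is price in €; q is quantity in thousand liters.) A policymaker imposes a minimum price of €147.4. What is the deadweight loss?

Competitive equilibrium: 155 − 0.062q = 44.04 + 0.045q → q* = 1037.00935, p* = 90.70542.
At the floor p = 147.4, quantity demanded = (155 − 147.4)/0.062 = 122.58065.
Sellers' marginal cost at q' = 122.58065: 44.04 + 0.045·122.58065 = 49.55613.
Δq = 1037.00935 − 122.58065 = 914.4287; wedge = 147.4 − 49.55613 = 97.84387.
DWL = ½ × 914.4287 × 97.84387 = €44735.62 thousand.

€44735.62 thousand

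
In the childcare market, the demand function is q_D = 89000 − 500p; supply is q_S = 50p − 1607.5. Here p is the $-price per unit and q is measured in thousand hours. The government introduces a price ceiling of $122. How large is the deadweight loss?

In inverse form: demand p = 178 − 0.002q, supply p = 32.15 + 0.02q.
Competitive equilibrium: 178 − 0.002q = 32.15 + 0.02q → q* = 6629.5455, p* = 164.7409.
At the ceiling p = 122, quantity supplied = (122 − 32.15)/0.02 = 4492.5.
Willingness to pay at q' = 4492.5: 178 − 0.002·4492.5 = 169.015.
Δq = 6629.5455 − 4492.5 = 2137.0455; wedge = 169.015 − 122 = 47.015.
Welfare loss = ½ × 2137.0455 × 47.015 = $50236.60 thousand.

$50236.60 thousand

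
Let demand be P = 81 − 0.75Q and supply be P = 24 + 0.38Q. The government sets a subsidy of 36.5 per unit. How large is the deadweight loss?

589.49

Competitive equilibrium: 81 − 0.75Q = 24 + 0.38Q → Q* = 50.4425, P* = 43.1681.
The subsidy lowers effective supply by 36.5: P = 0.38Q − 12.5.
New quantity: 81 − 0.75Q = 0.38Q − 12.5 → Q' = 82.7434.
Overproduction ΔQ = 82.7434 − 50.4425 = 32.3009; wedge = subsidy = 36.5.
The triangle = ½ × 32.3009 × 36.5 = 589.49.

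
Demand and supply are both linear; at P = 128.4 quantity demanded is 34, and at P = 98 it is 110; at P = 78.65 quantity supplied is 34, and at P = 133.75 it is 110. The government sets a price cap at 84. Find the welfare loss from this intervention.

Demand slope = (98 − 128.4)/(110 − 34) = −0.4, so P = 142 − 0.4Q.
Supply slope = (133.75 − 78.65)/(110 − 34) = 0.725, so P = 54 + 0.725Q.
Competitive equilibrium: 142 − 0.4Q = 54 + 0.725Q → Q* = 78.2222, P* = 110.7111.
At the ceiling P = 84, quantity supplied = (84 − 54)/0.725 = 41.3793.
Willingness to pay at Q' = 41.3793: 142 − 0.4·41.3793 = 125.4483.
ΔQ = 78.2222 − 41.3793 = 36.8429; wedge = 125.4483 − 84 = 41.4483.
DWL = ½ × 36.8429 × 41.4483 = 763.54.

763.54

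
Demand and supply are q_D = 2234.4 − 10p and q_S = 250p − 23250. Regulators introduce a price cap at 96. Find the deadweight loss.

In inverse form: demand p = 223.44 − 0.1q, supply p = 93 + 0.004q.
Competitive equilibrium: 223.44 − 0.1q = 93 + 0.004q → q* = 1254.2308, p* = 98.0169.
At the ceiling p = 96, quantity supplied = (96 − 93)/0.004 = 750.
Willingness to pay at q' = 750: 223.44 − 0.1·750 = 148.44.
Δq = 1254.2308 − 750 = 504.2308; wedge = 148.44 − 96 = 52.44.
The triangle = ½ × 504.2308 × 52.44 = 13220.93.

13220.93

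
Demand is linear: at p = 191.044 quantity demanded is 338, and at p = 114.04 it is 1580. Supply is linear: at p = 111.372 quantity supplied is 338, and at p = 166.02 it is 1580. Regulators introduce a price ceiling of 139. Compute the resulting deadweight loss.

Demand slope = (114.04 − 191.044)/(1580 − 338) = −0.062, so p = 212 − 0.062q.
Supply slope = (166.02 − 111.372)/(1580 − 338) = 0.044, so p = 96.5 + 0.044q.
Competitive equilibrium: 212 − 0.062q = 96.5 + 0.044q → q* = 1089.62264, p* = 144.4434.
At the ceiling p = 139, quantity supplied = (139 − 96.5)/0.044 = 965.90909.
Willingness to pay at q' = 965.90909: 212 − 0.062·965.90909 = 152.11364.
Δq = 1089.62264 − 965.90909 = 123.71355; wedge = 152.11364 − 139 = 13.11364.
DWL = ½ × 123.71355 × 13.11364 = 811.17.

811.17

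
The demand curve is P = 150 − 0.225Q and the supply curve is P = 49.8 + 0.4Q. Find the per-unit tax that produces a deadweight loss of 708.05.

29.75

Competitive equilibrium: 150 − 0.225Q = 49.8 + 0.4Q → Q* = 160.32, P* = 113.928.
A tax t gives ΔQ = t/0.625 and wedge t, so DWL = t²/1.25.
t²/1.25 = 708.05 → t² = 885.0625 → t = 29.75.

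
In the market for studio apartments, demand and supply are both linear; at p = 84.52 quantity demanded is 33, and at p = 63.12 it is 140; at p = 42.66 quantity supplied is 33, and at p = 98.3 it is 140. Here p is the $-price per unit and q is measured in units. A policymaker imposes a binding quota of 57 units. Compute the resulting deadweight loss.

$419.57

Demand slope = (63.12 − 84.52)/(140 − 33) = −0.2, so p = 91.12 − 0.2q.
Supply slope = (98.3 − 42.66)/(140 − 33) = 0.52, so p = 25.5 + 0.52q.
Competitive equilibrium: 91.12 − 0.2q = 25.5 + 0.52q → q* = 91.1389, p* = 72.8922.
At q = 57: demand price = 91.12 − 0.2·57 = 79.72; supply price = 25.5 + 0.52·57 = 55.14.
Δq = 91.1389 − 57 = 34.1389; wedge = 79.72 − 55.14 = 24.58.
DWL = ½ × 34.1389 × 24.58 = $419.57.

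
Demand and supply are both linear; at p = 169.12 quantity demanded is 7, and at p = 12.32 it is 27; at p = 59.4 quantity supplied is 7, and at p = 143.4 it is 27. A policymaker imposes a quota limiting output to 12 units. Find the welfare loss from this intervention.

Demand slope = (12.32 − 169.12)/(27 − 7) = −7.84, so p = 224 − 7.84q.
Supply slope = (143.4 − 59.4)/(27 − 7) = 4.2, so p = 30 + 4.2q.
Competitive equilibrium: 224 − 7.84q = 30 + 4.2q → q* = 16.113, p* = 97.6744.
At q = 12: demand price = 224 − 7.84·12 = 129.92; supply price = 30 + 4.2·12 = 80.4.
Δq = 16.113 − 12 = 4.113; wedge = 129.92 − 80.4 = 49.52.
Deadweight loss = ½ × 4.113 × 49.52 = 101.84.

101.84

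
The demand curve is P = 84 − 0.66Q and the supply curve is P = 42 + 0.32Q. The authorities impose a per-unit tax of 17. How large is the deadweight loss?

147.45

Competitive equilibrium: 84 − 0.66Q = 42 + 0.32Q → Q* = 42.8571, P* = 55.7143.
With the tax, the buyer price exceeds the seller price by 17: (84 − 0.66Q) − (42 + 0.32Q) = 17 → Q' = 25.5102.
ΔQ = 42.8571 − 25.5102 = 17.3469; the wedge equals the tax, 17.
DWL = ½ × 17.3469 × 17 = 147.45.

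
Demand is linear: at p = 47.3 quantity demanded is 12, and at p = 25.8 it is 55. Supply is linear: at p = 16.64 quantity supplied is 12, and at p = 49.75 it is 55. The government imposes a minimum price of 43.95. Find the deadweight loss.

Demand slope = (25.8 − 47.3)/(55 − 12) = −0.5, so p = 53.3 − 0.5q.
Supply slope = (49.75 − 16.64)/(55 − 12) = 0.77, so p = 7.4 + 0.77q.
Competitive equilibrium: 53.3 − 0.5q = 7.4 + 0.77q → q* = 36.1417, p* = 35.2291.
At the floor p = 43.95, quantity demanded = (53.3 − 43.95)/0.5 = 18.7.
Sellers' marginal cost at q' = 18.7: 7.4 + 0.77·18.7 = 21.799.
Δq = 36.1417 − 18.7 = 17.4417; wedge = 43.95 − 21.799 = 22.151.
DWL = ½ × 17.4417 × 22.151 = 193.18.

193.18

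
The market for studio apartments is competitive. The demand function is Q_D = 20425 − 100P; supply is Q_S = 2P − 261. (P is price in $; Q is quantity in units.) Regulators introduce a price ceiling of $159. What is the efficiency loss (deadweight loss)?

In inverse form: demand P = 204.25 − 0.01Q, supply P = 130.5 + 0.5Q.
Competitive equilibrium: 204.25 − 0.01Q = 130.5 + 0.5Q → Q* = 144.6078, P* = 202.8039.
At the ceiling P = 159, quantity supplied = (159 − 130.5)/0.5 = 57.
Willingness to pay at Q' = 57: 204.25 − 0.01·57 = 203.68.
ΔQ = 144.6078 − 57 = 87.6078; wedge = 203.68 − 159 = 44.68.
Welfare loss = ½ × 87.6078 × 44.68 = $1957.16.

$1957.16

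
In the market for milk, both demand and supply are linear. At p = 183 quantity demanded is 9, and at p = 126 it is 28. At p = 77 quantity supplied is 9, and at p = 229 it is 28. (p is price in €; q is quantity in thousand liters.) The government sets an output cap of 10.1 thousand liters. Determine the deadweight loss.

Demand slope = (126 − 183)/(28 − 9) = −3, so p = 210 − 3q.
Supply slope = (229 − 77)/(28 − 9) = 8, so p = 5 + 8q.
Competitive equilibrium: 210 − 3q = 5 + 8q → q* = 18.6364, p* = 154.0909.
At q = 10.1: demand price = 210 − 3·10.1 = 179.7; supply price = 5 + 8·10.1 = 85.8.
Δq = 18.6364 − 10.1 = 8.5364; wedge = 179.7 − 85.8 = 93.9.
Welfare loss = ½ × 8.5364 × 93.9 = €400.78 thousand.

€400.78 thousand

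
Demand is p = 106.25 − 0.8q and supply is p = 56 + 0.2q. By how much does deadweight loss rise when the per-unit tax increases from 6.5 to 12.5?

Competitive equilibrium: 106.25 − 0.8q = 56 + 0.2q → q* = 50.25, p* = 66.05.
For a per-unit tax t: Δq = t/1, so DWL = ½·t·(t/1) = t²/2.
At t = 6.5: DWL = 21.125. At t = 12.5: DWL = 78.125.
Increase = 78.125 − 21.125 = 57.

57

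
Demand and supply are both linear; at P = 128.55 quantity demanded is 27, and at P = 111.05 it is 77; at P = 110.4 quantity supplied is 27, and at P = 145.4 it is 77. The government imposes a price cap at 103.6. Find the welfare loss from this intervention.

Demand slope = (111.05 − 128.55)/(77 − 27) = −0.35, so P = 138 − 0.35Q.
Supply slope = (145.4 − 110.4)/(77 − 27) = 0.7, so P = 91.5 + 0.7Q.
Competitive equilibrium: 138 − 0.35Q = 91.5 + 0.7Q → Q* = 44.2857, P* = 122.5.
At the ceiling P = 103.6, quantity supplied = (103.6 − 91.5)/0.7 = 17.2857.
Willingness to pay at Q' = 17.2857: 138 − 0.35·17.2857 = 131.95.
ΔQ = 44.2857 − 17.2857 = 27; wedge = 131.95 − 103.6 = 28.35.
Welfare loss = ½ × 27 × 28.35 = 382.725.

382.725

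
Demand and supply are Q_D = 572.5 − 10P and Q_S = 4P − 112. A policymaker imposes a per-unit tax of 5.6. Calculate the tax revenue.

378.40

In inverse form: demand P = 57.25 − 0.1Q, supply P = 28 + 0.25Q.
Competitive equilibrium: 57.25 − 0.1Q = 28 + 0.25Q → Q* = 83.5714, P* = 48.8929.
With the tax, the buyer price exceeds the seller price by 5.6: (57.25 − 0.1Q) − (28 + 0.25Q) = 5.6 → Q' = 67.5714.
Tax revenue = 5.6 × 67.5714 = 378.40.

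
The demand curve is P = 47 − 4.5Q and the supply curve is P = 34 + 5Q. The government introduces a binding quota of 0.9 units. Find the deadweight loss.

Competitive equilibrium: 47 − 4.5Q = 34 + 5Q → Q* = 1.3684, P* = 40.8421.
At Q = 0.9: demand price = 47 − 4.5·0.9 = 42.95; supply price = 34 + 5·0.9 = 38.5.
ΔQ = 1.3684 − 0.9 = 0.4684; wedge = 42.95 − 38.5 = 4.45.
Deadweight loss = ½ × 0.4684 × 4.45 = 1.04.

1.04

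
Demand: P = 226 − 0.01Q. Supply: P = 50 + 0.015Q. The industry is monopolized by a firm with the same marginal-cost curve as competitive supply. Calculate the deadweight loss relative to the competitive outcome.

50573.06

Competitive equilibrium: 226 − 0.01Q = 50 + 0.015Q → Q* = 7040, P* = 155.6.
Marginal revenue: MR = 226 − 0.02Q. Set MR = MC: 226 − 0.02Q = 50 + 0.015Q → Q_m = 5028.571429.
Price P_m = 226 − 0.01·5028.571429 = 175.714286; MC(Q_m) = 50 + 0.015·5028.571429 = 125.428571.
Competitive Q* = 7040, so ΔQ = 2011.428571; wedge = 175.714286 − 125.428571 = 50.285715.
DWL = ½ × 2011.428571 × 50.285715 = 50573.06.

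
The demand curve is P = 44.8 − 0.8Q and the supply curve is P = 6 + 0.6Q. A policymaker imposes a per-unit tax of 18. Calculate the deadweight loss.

115.71

Competitive equilibrium: 44.8 − 0.8Q = 6 + 0.6Q → Q* = 27.7143, P* = 22.6286.
With the tax, the buyer price exceeds the seller price by 18: (44.8 − 0.8Q) − (6 + 0.6Q) = 18 → Q' = 14.8571.
ΔQ = 27.7143 − 14.8571 = 12.8572; the wedge equals the tax, 18.
The triangle = ½ × 12.8572 × 18 = 115.71.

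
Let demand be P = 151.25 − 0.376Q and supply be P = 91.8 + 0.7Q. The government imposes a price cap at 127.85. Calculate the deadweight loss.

7.57

Competitive equilibrium: 151.25 − 0.376Q = 91.8 + 0.7Q → Q* = 55.2509, P* = 130.4757.
At the ceiling P = 127.85, quantity supplied = (127.85 − 91.8)/0.7 = 51.5.
Willingness to pay at Q' = 51.5: 151.25 − 0.376·51.5 = 131.886.
ΔQ = 55.2509 − 51.5 = 3.7509; wedge = 131.886 − 127.85 = 4.036.
Deadweight loss = ½ × 3.7509 × 4.036 = 7.57.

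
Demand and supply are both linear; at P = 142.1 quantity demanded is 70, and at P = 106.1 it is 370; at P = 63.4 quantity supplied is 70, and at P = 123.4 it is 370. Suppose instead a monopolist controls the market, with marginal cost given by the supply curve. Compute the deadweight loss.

Demand slope = (106.1 − 142.1)/(370 − 70) = −0.12, so P = 150.5 − 0.12Q.
Supply slope = (123.4 − 63.4)/(370 − 70) = 0.2, so P = 49.4 + 0.2Q.
Competitive equilibrium: 150.5 − 0.12Q = 49.4 + 0.2Q → Q* = 315.9375, P* = 112.5875.
Marginal revenue: MR = 150.5 − 0.24Q. Set MR = MC: 150.5 − 0.24Q = 49.4 + 0.2Q → Q_m = 229.7727.
Price P_m = 150.5 − 0.12·229.7727 = 122.9273; MC(Q_m) = 49.4 + 0.2·229.7727 = 95.3545.
Competitive Q* = 315.9375, so ΔQ = 86.1648; wedge = 122.9273 − 95.3545 = 27.5728.
Deadweight loss = ½ × 86.1648 × 27.5728 = 1187.90.

1187.90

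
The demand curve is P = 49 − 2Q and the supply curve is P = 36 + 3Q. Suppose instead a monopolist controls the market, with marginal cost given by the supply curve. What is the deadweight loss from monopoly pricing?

Competitive equilibrium: 49 − 2Q = 36 + 3Q → Q* = 2.6, P* = 43.8.
Marginal revenue: MR = 49 − 4Q. Set MR = MC: 49 − 4Q = 36 + 3Q → Q_m = 1.8571.
Price P_m = 49 − 2·1.8571 = 45.2858; MC(Q_m) = 36 + 3·1.8571 = 41.5713.
Competitive Q* = 2.6, so ΔQ = 0.7429; wedge = 45.2858 − 41.5713 = 3.7145.
The triangle = ½ × 0.7429 × 3.7145 = 1.38.

1.38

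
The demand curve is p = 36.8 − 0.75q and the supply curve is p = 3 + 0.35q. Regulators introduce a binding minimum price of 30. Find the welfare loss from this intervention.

258.05

Competitive equilibrium: 36.8 − 0.75q = 3 + 0.35q → q* = 30.7273, p* = 13.7545.
At the floor p = 30, quantity demanded = (36.8 − 30)/0.75 = 9.0667.
Sellers' marginal cost at q' = 9.0667: 3 + 0.35·9.0667 = 6.1733.
Δq = 30.7273 − 9.0667 = 21.6606; wedge = 30 − 6.1733 = 23.8267.
Deadweight loss = ½ × 21.6606 × 23.8267 = 258.05.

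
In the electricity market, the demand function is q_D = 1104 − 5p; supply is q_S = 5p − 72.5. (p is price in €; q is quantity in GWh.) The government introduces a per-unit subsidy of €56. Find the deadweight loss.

In inverse form: demand p = 220.8 − 0.2q, supply p = 14.5 + 0.2q.
Competitive equilibrium: 220.8 − 0.2q = 14.5 + 0.2q → q* = 515.75, p* = 117.65.
The subsidy lowers effective supply by 56: p = 0.2q − 41.5.
New quantity: 220.8 − 0.2q = 0.2q − 41.5 → q' = 655.75.
Overproduction Δq = 655.75 − 515.75 = 140; wedge = subsidy = 56.
Welfare loss = ½ × 140 × 56 = €3920.

€3920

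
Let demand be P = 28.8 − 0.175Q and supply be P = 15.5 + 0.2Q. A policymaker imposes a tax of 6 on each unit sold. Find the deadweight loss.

48

Competitive equilibrium: 28.8 − 0.175Q = 15.5 + 0.2Q → Q* = 35.4667, P* = 22.5933.
With the tax, the buyer price exceeds the seller price by 6: (28.8 − 0.175Q) − (15.5 + 0.2Q) = 6 → Q' = 19.4667.
ΔQ = 35.4667 − 19.4667 = 16; the wedge equals the tax, 6.
Deadweight loss = ½ × 16 × 6 = 48.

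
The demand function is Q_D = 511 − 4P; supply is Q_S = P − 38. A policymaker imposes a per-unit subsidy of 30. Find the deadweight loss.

In inverse form: demand P = 127.75 − 0.25Q, supply P = 38 + Q.
Competitive equilibrium: 127.75 − 0.25Q = 38 + Q → Q* = 71.8, P* = 109.8.
The subsidy lowers effective supply by 30: P = 8 + Q.
New quantity: 127.75 − 0.25Q = 8 + Q → Q' = 95.8.
Overproduction ΔQ = 95.8 − 71.8 = 24; wedge = subsidy = 30.
Welfare loss = ½ × 24 × 30 = 360.

360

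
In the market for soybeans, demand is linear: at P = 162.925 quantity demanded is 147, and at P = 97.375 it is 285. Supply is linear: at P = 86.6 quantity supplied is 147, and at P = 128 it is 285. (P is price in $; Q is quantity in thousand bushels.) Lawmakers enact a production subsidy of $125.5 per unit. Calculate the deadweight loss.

$10161.45 thousand

Demand slope = (97.375 − 162.925)/(285 − 147) = −0.475, so P = 232.75 − 0.475Q.
Supply slope = (128 − 86.6)/(285 − 147) = 0.3, so P = 42.5 + 0.3Q.
Competitive equilibrium: 232.75 − 0.475Q = 42.5 + 0.3Q → Q* = 245.4839, P* = 116.1452.
The subsidy lowers effective supply by 125.5: P = 0.3Q − 83.
New quantity: 232.75 − 0.475Q = 0.3Q − 83 → Q' = 407.4194.
Overproduction ΔQ = 407.4194 − 245.4839 = 161.9355; wedge = subsidy = 125.5.
DWL = ½ × 161.9355 × 125.5 = $10161.45 thousand.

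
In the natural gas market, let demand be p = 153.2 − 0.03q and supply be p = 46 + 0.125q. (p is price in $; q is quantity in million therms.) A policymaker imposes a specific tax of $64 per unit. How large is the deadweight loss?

$13212.90 million

Competitive equilibrium: 153.2 − 0.03q = 46 + 0.125q → q* = 691.6129, p* = 132.4516.
With the tax, the buyer price exceeds the seller price by 64: (153.2 − 0.03q) − (46 + 0.125q) = 64 → q' = 278.7097.
Δq = 691.6129 − 278.7097 = 412.9032; the wedge equals the tax, 64.
DWL = ½ × 412.9032 × 64 = $13212.90 million.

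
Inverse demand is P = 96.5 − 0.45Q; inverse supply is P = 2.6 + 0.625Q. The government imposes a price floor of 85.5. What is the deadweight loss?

2126.87

Competitive equilibrium: 96.5 − 0.45Q = 2.6 + 0.625Q → Q* = 87.3488, P* = 57.193.
At the floor P = 85.5, quantity demanded = (96.5 − 85.5)/0.45 = 24.4444.
Sellers' marginal cost at Q' = 24.4444: 2.6 + 0.625·24.4444 = 17.8778.
ΔQ = 87.3488 − 24.4444 = 62.9044; wedge = 85.5 − 17.8778 = 67.6222.
DWL = ½ × 62.9044 × 67.6222 = 2126.87.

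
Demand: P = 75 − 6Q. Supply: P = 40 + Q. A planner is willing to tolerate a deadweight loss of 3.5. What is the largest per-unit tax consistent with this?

Competitive equilibrium: 75 − 6Q = 40 + Q → Q* = 5, P* = 45.
A tax t gives ΔQ = t/7 and wedge t, so DWL = t²/14.
t²/14 = 3.5 → t² = 49 → t = 7.

7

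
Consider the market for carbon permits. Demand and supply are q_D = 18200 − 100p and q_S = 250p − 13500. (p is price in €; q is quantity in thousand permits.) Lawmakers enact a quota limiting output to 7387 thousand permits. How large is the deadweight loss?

€21581.24 thousand

In inverse form: demand p = 182 − 0.01q, supply p = 54 + 0.004q.
Competitive equilibrium: 182 − 0.01q = 54 + 0.004q → q* = 9142.8571, p* = 90.5714.
At q = 7387: demand price = 182 − 0.01·7387 = 108.13; supply price = 54 + 0.004·7387 = 83.548.
Δq = 9142.8571 − 7387 = 1755.8571; wedge = 108.13 − 83.548 = 24.582.
DWL = ½ × 1755.8571 × 24.582 = €21581.24 thousand.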